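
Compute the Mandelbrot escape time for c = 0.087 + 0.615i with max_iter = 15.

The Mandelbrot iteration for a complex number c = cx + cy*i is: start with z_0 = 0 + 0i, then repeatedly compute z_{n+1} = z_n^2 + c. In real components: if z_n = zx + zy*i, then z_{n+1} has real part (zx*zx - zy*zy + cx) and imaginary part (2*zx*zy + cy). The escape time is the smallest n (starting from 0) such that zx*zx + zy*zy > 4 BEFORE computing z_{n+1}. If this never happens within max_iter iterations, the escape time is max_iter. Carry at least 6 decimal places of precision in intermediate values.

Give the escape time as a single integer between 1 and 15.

Answer: 15

Derivation:
z_0 = 0 + 0i, c = 0.0870 + 0.6150i
Iter 1: z = 0.0870 + 0.6150i, |z|^2 = 0.3858
Iter 2: z = -0.2837 + 0.7220i, |z|^2 = 0.6018
Iter 3: z = -0.3538 + 0.2054i, |z|^2 = 0.1674
Iter 4: z = 0.1700 + 0.4696i, |z|^2 = 0.2495
Iter 5: z = -0.1047 + 0.7747i, |z|^2 = 0.6111
Iter 6: z = -0.5022 + 0.4528i, |z|^2 = 0.4573
Iter 7: z = 0.1341 + 0.1602i, |z|^2 = 0.0436
Iter 8: z = 0.0793 + 0.6580i, |z|^2 = 0.4392
Iter 9: z = -0.3396 + 0.7194i, |z|^2 = 0.6329
Iter 10: z = -0.3152 + 0.1263i, |z|^2 = 0.1153
Iter 11: z = 0.1704 + 0.5354i, |z|^2 = 0.3156
Iter 12: z = -0.1706 + 0.7974i, |z|^2 = 0.6650
Iter 13: z = -0.5198 + 0.3429i, |z|^2 = 0.3878
Iter 14: z = 0.2396 + 0.2585i, |z|^2 = 0.1242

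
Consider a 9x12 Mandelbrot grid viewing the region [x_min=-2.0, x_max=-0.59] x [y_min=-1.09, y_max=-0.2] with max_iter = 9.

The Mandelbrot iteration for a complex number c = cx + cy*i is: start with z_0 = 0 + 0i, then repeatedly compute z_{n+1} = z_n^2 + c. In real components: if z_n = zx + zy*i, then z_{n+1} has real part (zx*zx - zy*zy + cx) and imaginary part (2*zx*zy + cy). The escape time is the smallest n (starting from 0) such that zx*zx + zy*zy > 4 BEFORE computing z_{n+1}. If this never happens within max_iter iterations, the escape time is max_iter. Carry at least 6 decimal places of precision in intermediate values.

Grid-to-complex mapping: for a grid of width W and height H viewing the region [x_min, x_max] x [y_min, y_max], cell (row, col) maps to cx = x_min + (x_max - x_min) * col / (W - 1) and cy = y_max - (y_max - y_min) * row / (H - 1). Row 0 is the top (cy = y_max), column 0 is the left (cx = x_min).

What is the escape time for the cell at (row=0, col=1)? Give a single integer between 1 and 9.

Answer: 4

Derivation:
z_0 = 0 + 0i, c = -1.8237 + -0.2000i
Iter 1: z = -1.8237 + -0.2000i, |z|^2 = 3.3661
Iter 2: z = 1.4623 + 0.5295i, |z|^2 = 2.4187
Iter 3: z = 0.0342 + 1.3486i, |z|^2 = 1.8199
Iter 4: z = -3.6413 + -0.1076i, |z|^2 = 13.2705
Escaped at iteration 4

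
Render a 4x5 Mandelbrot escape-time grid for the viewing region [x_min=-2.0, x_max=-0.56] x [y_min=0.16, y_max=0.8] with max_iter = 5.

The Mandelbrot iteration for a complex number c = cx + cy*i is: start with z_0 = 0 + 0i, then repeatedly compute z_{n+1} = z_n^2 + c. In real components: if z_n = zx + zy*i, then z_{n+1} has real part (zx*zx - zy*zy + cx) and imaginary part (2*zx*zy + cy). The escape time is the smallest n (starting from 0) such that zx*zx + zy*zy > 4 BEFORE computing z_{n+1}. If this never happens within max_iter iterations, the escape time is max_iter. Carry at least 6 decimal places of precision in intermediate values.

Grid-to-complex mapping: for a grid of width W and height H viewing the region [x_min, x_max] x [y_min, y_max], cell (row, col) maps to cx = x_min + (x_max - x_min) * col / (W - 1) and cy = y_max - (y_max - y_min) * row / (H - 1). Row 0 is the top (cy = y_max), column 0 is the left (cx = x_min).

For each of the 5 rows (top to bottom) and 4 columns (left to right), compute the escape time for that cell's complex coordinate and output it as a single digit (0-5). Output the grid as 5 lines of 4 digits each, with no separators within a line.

(row=0, col=0): c = -2.0000 + 0.8000i → escape time 1
(row=0, col=1): c = -1.5200 + 0.8000i → escape time 3
(row=0, col=2): c = -1.0400 + 0.8000i → escape time 3
(row=0, col=3): c = -0.5600 + 0.8000i → escape time 5
(row=1, col=0): c = -2.0000 + 0.6400i → escape time 1
(row=1, col=1): c = -1.5200 + 0.6400i → escape time 3
(row=1, col=2): c = -1.0400 + 0.6400i → escape time 4
(row=1, col=3): c = -0.5600 + 0.6400i → escape time 5
(row=2, col=0): c = -2.0000 + 0.4800i → escape time 1
(row=2, col=1): c = -1.5200 + 0.4800i → escape time 3
(row=2, col=2): c = -1.0400 + 0.4800i → escape time 5
(row=2, col=3): c = -0.5600 + 0.4800i → escape time 5
(row=3, col=0): c = -2.0000 + 0.3200i → escape time 1
(row=3, col=1): c = -1.5200 + 0.3200i → escape time 4
(row=3, col=2): c = -1.0400 + 0.3200i → escape time 5
(row=3, col=3): c = -0.5600 + 0.3200i → escape time 5
(row=4, col=0): c = -2.0000 + 0.1600i → escape time 1
(row=4, col=1): c = -1.5200 + 0.1600i → escape time 5
(row=4, col=2): c = -1.0400 + 0.1600i → escape time 5
(row=4, col=3): c = -0.5600 + 0.1600i → escape time 5

Answer: 1335
1345
1355
1455
1555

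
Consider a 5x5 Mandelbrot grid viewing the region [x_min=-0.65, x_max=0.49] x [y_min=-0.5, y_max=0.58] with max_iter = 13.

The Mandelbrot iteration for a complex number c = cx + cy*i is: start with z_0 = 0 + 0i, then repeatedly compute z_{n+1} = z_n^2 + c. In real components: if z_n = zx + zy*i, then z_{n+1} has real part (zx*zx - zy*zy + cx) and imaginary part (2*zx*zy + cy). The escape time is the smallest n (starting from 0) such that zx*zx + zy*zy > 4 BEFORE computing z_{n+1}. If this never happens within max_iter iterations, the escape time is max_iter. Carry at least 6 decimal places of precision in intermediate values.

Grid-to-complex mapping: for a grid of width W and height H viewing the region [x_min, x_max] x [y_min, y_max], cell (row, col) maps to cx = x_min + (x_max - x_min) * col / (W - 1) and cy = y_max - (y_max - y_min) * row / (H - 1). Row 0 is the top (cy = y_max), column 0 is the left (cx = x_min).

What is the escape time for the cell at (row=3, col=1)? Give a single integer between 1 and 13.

Answer: 13

Derivation:
z_0 = 0 + 0i, c = -0.3650 + -0.2300i
Iter 1: z = -0.3650 + -0.2300i, |z|^2 = 0.1861
Iter 2: z = -0.2847 + -0.0621i, |z|^2 = 0.0849
Iter 3: z = -0.2878 + -0.1946i, |z|^2 = 0.1207
Iter 4: z = -0.3200 + -0.1180i, |z|^2 = 0.1163
Iter 5: z = -0.2765 + -0.1545i, |z|^2 = 0.1003
Iter 6: z = -0.3124 + -0.1446i, |z|^2 = 0.1185
Iter 7: z = -0.2883 + -0.1397i, |z|^2 = 0.1026
Iter 8: z = -0.3014 + -0.1495i, |z|^2 = 0.1132
Iter 9: z = -0.2965 + -0.1399i, |z|^2 = 0.1075
Iter 10: z = -0.2967 + -0.1470i, |z|^2 = 0.1096
Iter 11: z = -0.2986 + -0.1428i, |z|^2 = 0.1096
Iter 12: z = -0.2962 + -0.1447i, |z|^2 = 0.1087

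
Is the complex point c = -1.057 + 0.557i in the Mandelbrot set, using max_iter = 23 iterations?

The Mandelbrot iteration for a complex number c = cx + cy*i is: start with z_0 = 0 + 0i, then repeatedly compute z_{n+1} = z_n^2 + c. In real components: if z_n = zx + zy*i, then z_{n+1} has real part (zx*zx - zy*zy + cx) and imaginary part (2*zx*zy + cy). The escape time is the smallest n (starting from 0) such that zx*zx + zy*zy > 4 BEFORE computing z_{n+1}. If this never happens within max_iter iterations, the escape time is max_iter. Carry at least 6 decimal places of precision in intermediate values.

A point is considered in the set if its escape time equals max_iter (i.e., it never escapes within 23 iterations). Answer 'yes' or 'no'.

Answer: no

Derivation:
z_0 = 0 + 0i, c = -1.0570 + 0.5570i
Iter 1: z = -1.0570 + 0.5570i, |z|^2 = 1.4275
Iter 2: z = -0.2500 + -0.6205i, |z|^2 = 0.4475
Iter 3: z = -1.3795 + 0.8672i, |z|^2 = 2.6552
Iter 4: z = 0.0939 + -1.8358i, |z|^2 = 3.3789
Iter 5: z = -4.4182 + 0.2121i, |z|^2 = 19.5657
Escaped at iteration 5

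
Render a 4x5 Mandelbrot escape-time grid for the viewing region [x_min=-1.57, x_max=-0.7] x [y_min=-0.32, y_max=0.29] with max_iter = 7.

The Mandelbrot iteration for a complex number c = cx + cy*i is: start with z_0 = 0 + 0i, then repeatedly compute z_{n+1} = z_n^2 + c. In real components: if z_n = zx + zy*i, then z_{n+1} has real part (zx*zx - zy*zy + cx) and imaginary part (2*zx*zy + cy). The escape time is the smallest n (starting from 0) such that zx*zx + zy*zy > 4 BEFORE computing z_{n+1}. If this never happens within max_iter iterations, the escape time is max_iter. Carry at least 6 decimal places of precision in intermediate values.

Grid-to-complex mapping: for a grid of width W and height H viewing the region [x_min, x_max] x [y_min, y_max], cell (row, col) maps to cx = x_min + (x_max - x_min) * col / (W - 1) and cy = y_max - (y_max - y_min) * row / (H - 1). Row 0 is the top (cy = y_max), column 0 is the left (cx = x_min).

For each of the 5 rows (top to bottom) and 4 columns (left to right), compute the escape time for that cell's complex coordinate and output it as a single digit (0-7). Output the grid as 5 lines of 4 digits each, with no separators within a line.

Answer: 4777
6777
7777
5777
4777

Derivation:
(row=0, col=0): c = -1.5700 + 0.2900i → escape time 4
(row=0, col=1): c = -1.2800 + 0.2900i → escape time 7
(row=0, col=2): c = -0.9900 + 0.2900i → escape time 7
(row=0, col=3): c = -0.7000 + 0.2900i → escape time 7
(row=1, col=0): c = -1.5700 + 0.1375i → escape time 6
(row=1, col=1): c = -1.2800 + 0.1375i → escape time 7
(row=1, col=2): c = -0.9900 + 0.1375i → escape time 7
(row=1, col=3): c = -0.7000 + 0.1375i → escape time 7
(row=2, col=0): c = -1.5700 + -0.0150i → escape time 7
(row=2, col=1): c = -1.2800 + -0.0150i → escape time 7
(row=2, col=2): c = -0.9900 + -0.0150i → escape time 7
(row=2, col=3): c = -0.7000 + -0.0150i → escape time 7
(row=3, col=0): c = -1.5700 + -0.1675i → escape time 5
(row=3, col=1): c = -1.2800 + -0.1675i → escape time 7
(row=3, col=2): c = -0.9900 + -0.1675i → escape time 7
(row=3, col=3): c = -0.7000 + -0.1675i → escape time 7
(row=4, col=0): c = -1.5700 + -0.3200i → escape time 4
(row=4, col=1): c = -1.2800 + -0.3200i → escape time 7
(row=4, col=2): c = -0.9900 + -0.3200i → escape time 7
(row=4, col=3): c = -0.7000 + -0.3200i → escape time 7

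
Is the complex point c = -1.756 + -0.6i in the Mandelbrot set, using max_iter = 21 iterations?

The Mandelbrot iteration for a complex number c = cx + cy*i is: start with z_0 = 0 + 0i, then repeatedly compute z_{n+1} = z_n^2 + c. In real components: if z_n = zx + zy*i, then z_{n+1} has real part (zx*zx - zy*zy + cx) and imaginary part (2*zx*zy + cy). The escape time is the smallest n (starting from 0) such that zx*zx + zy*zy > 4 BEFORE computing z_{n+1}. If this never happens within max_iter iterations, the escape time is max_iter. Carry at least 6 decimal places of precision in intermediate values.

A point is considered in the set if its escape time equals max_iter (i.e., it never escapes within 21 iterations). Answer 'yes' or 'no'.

Answer: no

Derivation:
z_0 = 0 + 0i, c = -1.7560 + -0.6000i
Iter 1: z = -1.7560 + -0.6000i, |z|^2 = 3.4435
Iter 2: z = 0.9675 + 1.5072i, |z|^2 = 3.2078
Iter 3: z = -3.0915 + 2.3165i, |z|^2 = 14.9239
Escaped at iteration 3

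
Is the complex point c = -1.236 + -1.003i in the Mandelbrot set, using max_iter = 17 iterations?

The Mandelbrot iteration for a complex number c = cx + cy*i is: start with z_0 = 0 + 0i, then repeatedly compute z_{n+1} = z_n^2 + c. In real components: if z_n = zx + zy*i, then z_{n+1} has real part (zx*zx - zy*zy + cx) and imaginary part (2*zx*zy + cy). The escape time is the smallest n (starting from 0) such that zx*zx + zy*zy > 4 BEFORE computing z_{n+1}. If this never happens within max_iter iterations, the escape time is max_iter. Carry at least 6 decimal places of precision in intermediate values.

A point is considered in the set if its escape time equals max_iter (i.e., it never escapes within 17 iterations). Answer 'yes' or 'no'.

z_0 = 0 + 0i, c = -1.2360 + -1.0030i
Iter 1: z = -1.2360 + -1.0030i, |z|^2 = 2.5337
Iter 2: z = -0.7143 + 1.4764i, |z|^2 = 2.6900
Iter 3: z = -2.9056 + -3.1122i, |z|^2 = 18.1284
Escaped at iteration 3

Answer: no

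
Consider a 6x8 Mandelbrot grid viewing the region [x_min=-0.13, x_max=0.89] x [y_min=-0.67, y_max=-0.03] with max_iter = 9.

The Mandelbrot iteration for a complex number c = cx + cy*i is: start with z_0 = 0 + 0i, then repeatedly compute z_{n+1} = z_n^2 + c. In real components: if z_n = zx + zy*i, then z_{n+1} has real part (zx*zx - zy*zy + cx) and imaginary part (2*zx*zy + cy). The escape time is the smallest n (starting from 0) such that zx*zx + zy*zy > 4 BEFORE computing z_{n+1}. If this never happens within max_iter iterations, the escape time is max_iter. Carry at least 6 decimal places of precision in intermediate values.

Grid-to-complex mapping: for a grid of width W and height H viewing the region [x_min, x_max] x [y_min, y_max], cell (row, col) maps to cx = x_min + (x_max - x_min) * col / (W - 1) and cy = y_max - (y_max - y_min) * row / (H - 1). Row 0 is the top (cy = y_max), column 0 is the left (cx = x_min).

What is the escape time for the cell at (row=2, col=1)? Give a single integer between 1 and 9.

z_0 = 0 + 0i, c = 0.0740 + -0.2129i
Iter 1: z = 0.0740 + -0.2129i, |z|^2 = 0.0508
Iter 2: z = 0.0342 + -0.2444i, |z|^2 = 0.0609
Iter 3: z = 0.0155 + -0.2296i, |z|^2 = 0.0529
Iter 4: z = 0.0215 + -0.2200i, |z|^2 = 0.0488
Iter 5: z = 0.0261 + -0.2223i, |z|^2 = 0.0501
Iter 6: z = 0.0252 + -0.2245i, |z|^2 = 0.0510
Iter 7: z = 0.0243 + -0.2242i, |z|^2 = 0.0509
Iter 8: z = 0.0243 + -0.2237i, |z|^2 = 0.0506

Answer: 9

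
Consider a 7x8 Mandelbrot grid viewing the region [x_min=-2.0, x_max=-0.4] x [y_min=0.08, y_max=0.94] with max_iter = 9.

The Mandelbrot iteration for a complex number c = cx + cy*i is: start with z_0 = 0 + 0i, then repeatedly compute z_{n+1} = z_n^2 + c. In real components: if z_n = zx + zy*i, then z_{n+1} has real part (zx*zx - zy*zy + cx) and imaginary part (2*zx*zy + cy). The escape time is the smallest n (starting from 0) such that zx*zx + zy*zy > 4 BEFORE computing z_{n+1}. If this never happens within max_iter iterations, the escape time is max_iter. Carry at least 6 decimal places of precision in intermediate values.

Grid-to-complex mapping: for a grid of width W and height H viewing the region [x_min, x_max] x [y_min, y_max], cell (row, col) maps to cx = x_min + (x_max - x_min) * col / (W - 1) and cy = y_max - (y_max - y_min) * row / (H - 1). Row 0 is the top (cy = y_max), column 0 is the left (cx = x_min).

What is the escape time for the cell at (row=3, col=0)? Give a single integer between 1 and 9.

Answer: 1

Derivation:
z_0 = 0 + 0i, c = -2.0000 + 0.5714i
Iter 1: z = -2.0000 + 0.5714i, |z|^2 = 4.3265
Escaped at iteration 1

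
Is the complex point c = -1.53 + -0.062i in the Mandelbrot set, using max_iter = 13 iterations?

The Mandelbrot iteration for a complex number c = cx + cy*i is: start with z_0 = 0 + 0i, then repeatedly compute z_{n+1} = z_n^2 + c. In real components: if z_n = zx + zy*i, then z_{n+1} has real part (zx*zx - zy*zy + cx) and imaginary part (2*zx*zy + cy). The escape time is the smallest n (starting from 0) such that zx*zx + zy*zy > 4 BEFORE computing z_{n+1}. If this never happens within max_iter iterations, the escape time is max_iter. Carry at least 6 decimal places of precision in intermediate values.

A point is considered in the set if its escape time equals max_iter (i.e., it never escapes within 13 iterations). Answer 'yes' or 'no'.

Answer: no

Derivation:
z_0 = 0 + 0i, c = -1.5300 + -0.0620i
Iter 1: z = -1.5300 + -0.0620i, |z|^2 = 2.3447
Iter 2: z = 0.8071 + 0.1277i, |z|^2 = 0.6677
Iter 3: z = -0.8950 + 0.1442i, |z|^2 = 0.8218
Iter 4: z = -0.7498 + -0.3200i, |z|^2 = 0.6646
Iter 5: z = -1.0702 + 0.4179i, |z|^2 = 1.3200
Iter 6: z = -0.5593 + -0.9565i, |z|^2 = 1.2277
Iter 7: z = -2.1321 + 1.0080i, |z|^2 = 5.5619
Escaped at iteration 7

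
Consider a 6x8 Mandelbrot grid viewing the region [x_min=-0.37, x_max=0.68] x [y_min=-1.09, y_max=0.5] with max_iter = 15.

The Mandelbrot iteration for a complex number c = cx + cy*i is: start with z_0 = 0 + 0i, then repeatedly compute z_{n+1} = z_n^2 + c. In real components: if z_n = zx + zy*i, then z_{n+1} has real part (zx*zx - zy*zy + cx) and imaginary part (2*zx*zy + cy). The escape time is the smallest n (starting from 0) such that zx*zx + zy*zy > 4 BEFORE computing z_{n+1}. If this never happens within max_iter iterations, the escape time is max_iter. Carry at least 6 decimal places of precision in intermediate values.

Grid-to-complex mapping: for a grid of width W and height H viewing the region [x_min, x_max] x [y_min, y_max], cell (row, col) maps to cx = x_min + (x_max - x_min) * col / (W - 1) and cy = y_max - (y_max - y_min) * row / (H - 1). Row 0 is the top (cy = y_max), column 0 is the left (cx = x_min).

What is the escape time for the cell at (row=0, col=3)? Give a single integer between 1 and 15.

z_0 = 0 + 0i, c = 0.2600 + 0.5000i
Iter 1: z = 0.2600 + 0.5000i, |z|^2 = 0.3176
Iter 2: z = 0.0776 + 0.7600i, |z|^2 = 0.5836
Iter 3: z = -0.3116 + 0.6180i, |z|^2 = 0.4789
Iter 4: z = -0.0248 + 0.1149i, |z|^2 = 0.0138
Iter 5: z = 0.2474 + 0.4943i, |z|^2 = 0.3055
Iter 6: z = 0.0769 + 0.7446i, |z|^2 = 0.5603
Iter 7: z = -0.2885 + 0.6145i, |z|^2 = 0.4608
Iter 8: z = -0.0344 + 0.1454i, |z|^2 = 0.0223
Iter 9: z = 0.2400 + 0.4900i, |z|^2 = 0.2977
Iter 10: z = 0.0775 + 0.7352i, |z|^2 = 0.5466
Iter 11: z = -0.2746 + 0.6140i, |z|^2 = 0.4523
Iter 12: z = -0.0416 + 0.1629i, |z|^2 = 0.0283
Iter 13: z = 0.2352 + 0.4865i, |z|^2 = 0.2920
Iter 14: z = 0.0787 + 0.7288i, |z|^2 = 0.5374

Answer: 15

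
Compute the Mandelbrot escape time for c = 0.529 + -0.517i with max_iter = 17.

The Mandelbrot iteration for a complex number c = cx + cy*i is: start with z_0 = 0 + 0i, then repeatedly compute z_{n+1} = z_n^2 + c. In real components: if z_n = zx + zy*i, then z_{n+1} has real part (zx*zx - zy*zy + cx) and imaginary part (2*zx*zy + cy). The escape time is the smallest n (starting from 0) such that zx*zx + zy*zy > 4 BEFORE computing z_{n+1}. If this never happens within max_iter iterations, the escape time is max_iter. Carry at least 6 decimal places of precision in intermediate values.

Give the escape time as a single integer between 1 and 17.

Answer: 4

Derivation:
z_0 = 0 + 0i, c = 0.5290 + -0.5170i
Iter 1: z = 0.5290 + -0.5170i, |z|^2 = 0.5471
Iter 2: z = 0.5416 + -1.0640i, |z|^2 = 1.4253
Iter 3: z = -0.3098 + -1.6694i, |z|^2 = 2.8829
Iter 4: z = -2.1620 + 0.5173i, |z|^2 = 4.9417
Escaped at iteration 4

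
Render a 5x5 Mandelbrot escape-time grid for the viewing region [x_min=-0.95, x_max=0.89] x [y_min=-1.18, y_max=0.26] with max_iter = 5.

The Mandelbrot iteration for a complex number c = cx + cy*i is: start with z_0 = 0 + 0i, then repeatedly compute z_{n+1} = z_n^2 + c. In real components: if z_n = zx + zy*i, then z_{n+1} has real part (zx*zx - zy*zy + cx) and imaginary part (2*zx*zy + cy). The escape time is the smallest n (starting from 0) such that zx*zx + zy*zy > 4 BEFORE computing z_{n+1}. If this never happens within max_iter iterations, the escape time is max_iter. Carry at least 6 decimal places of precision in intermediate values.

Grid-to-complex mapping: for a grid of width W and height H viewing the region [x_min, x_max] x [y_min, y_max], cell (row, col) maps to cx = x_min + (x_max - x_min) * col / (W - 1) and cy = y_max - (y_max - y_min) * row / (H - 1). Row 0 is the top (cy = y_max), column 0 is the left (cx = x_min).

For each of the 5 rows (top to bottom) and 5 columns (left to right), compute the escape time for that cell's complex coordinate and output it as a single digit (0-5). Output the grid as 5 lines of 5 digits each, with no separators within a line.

(row=0, col=0): c = -0.9500 + 0.2600i → escape time 5
(row=0, col=1): c = -0.4900 + 0.2600i → escape time 5
(row=0, col=2): c = -0.0300 + 0.2600i → escape time 5
(row=0, col=3): c = 0.4300 + 0.2600i → escape time 5
(row=0, col=4): c = 0.8900 + 0.2600i → escape time 3
(row=1, col=0): c = -0.9500 + -0.1000i → escape time 5
(row=1, col=1): c = -0.4900 + -0.1000i → escape time 5
(row=1, col=2): c = -0.0300 + -0.1000i → escape time 5
(row=1, col=3): c = 0.4300 + -0.1000i → escape time 5
(row=1, col=4): c = 0.8900 + -0.1000i → escape time 3
(row=2, col=0): c = -0.9500 + -0.4600i → escape time 5
(row=2, col=1): c = -0.4900 + -0.4600i → escape time 5
(row=2, col=2): c = -0.0300 + -0.4600i → escape time 5
(row=2, col=3): c = 0.4300 + -0.4600i → escape time 5
(row=2, col=4): c = 0.8900 + -0.4600i → escape time 3
(row=3, col=0): c = -0.9500 + -0.8200i → escape time 3
(row=3, col=1): c = -0.4900 + -0.8200i → escape time 5
(row=3, col=2): c = -0.0300 + -0.8200i → escape time 5
(row=3, col=3): c = 0.4300 + -0.8200i → escape time 4
(row=3, col=4): c = 0.8900 + -0.8200i → escape time 2
(row=4, col=0): c = -0.9500 + -1.1800i → escape time 3
(row=4, col=1): c = -0.4900 + -1.1800i → escape time 3
(row=4, col=2): c = -0.0300 + -1.1800i → escape time 3
(row=4, col=3): c = 0.4300 + -1.1800i → escape time 2
(row=4, col=4): c = 0.8900 + -1.1800i → escape time 2

Answer: 55553
55553
55553
35542
33322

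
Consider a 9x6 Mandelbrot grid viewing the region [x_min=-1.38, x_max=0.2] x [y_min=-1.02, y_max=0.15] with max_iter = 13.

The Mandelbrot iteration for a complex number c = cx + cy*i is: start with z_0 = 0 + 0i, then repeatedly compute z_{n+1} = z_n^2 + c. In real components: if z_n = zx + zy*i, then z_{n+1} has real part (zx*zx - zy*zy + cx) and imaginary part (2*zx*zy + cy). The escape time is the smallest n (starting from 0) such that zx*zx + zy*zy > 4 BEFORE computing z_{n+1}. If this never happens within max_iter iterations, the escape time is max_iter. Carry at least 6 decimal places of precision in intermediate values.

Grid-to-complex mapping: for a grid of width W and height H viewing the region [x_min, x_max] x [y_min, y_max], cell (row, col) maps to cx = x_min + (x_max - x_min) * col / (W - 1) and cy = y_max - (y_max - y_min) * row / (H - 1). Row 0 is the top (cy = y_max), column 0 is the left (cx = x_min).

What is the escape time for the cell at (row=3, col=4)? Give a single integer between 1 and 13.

Answer: 13

Derivation:
z_0 = 0 + 0i, c = -0.5900 + -0.5520i
Iter 1: z = -0.5900 + -0.5520i, |z|^2 = 0.6528
Iter 2: z = -0.5466 + 0.0994i, |z|^2 = 0.3086
Iter 3: z = -0.3011 + -0.6606i, |z|^2 = 0.5271
Iter 4: z = -0.9358 + -0.1542i, |z|^2 = 0.8994
Iter 5: z = 0.2619 + -0.2635i, |z|^2 = 0.1380
Iter 6: z = -0.5908 + -0.6900i, |z|^2 = 0.8252
Iter 7: z = -0.7170 + 0.2633i, |z|^2 = 0.5834
Iter 8: z = -0.1452 + -0.9296i, |z|^2 = 0.8853
Iter 9: z = -1.4331 + -0.2820i, |z|^2 = 2.1332
Iter 10: z = 1.3842 + 0.2561i, |z|^2 = 1.9816
Iter 11: z = 1.2604 + 0.1571i, |z|^2 = 1.6132
Iter 12: z = 0.9739 + -0.1561i, |z|^2 = 0.9728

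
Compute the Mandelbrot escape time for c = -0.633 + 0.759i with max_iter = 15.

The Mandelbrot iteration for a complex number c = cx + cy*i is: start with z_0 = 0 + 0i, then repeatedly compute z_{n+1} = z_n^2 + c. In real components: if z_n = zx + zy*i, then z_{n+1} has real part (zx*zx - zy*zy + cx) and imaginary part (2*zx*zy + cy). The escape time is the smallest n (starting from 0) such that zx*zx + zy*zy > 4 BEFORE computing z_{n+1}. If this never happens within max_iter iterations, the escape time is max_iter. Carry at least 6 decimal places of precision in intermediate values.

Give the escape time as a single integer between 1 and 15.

Answer: 5

Derivation:
z_0 = 0 + 0i, c = -0.6330 + 0.7590i
Iter 1: z = -0.6330 + 0.7590i, |z|^2 = 0.9768
Iter 2: z = -0.8084 + -0.2019i, |z|^2 = 0.6943
Iter 3: z = -0.0203 + 1.0854i, |z|^2 = 1.1785
Iter 4: z = -1.8107 + 0.7150i, |z|^2 = 3.7900
Iter 5: z = 2.1345 + -1.8304i, |z|^2 = 7.9063
Escaped at iteration 5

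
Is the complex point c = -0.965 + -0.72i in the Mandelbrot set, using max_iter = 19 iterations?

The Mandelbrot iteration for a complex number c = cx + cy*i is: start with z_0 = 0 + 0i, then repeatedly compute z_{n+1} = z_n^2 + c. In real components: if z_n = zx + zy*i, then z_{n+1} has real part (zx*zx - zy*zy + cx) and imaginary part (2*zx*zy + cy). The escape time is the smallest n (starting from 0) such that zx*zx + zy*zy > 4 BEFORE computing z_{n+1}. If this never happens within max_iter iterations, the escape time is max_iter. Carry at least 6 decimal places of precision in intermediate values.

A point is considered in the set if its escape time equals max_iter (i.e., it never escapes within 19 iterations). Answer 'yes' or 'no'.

Answer: no

Derivation:
z_0 = 0 + 0i, c = -0.9650 + -0.7200i
Iter 1: z = -0.9650 + -0.7200i, |z|^2 = 1.4496
Iter 2: z = -0.5522 + 0.6696i, |z|^2 = 0.7533
Iter 3: z = -1.1085 + -1.4595i, |z|^2 = 3.3588
Iter 4: z = -1.8664 + 2.5156i, |z|^2 = 9.8113
Escaped at iteration 4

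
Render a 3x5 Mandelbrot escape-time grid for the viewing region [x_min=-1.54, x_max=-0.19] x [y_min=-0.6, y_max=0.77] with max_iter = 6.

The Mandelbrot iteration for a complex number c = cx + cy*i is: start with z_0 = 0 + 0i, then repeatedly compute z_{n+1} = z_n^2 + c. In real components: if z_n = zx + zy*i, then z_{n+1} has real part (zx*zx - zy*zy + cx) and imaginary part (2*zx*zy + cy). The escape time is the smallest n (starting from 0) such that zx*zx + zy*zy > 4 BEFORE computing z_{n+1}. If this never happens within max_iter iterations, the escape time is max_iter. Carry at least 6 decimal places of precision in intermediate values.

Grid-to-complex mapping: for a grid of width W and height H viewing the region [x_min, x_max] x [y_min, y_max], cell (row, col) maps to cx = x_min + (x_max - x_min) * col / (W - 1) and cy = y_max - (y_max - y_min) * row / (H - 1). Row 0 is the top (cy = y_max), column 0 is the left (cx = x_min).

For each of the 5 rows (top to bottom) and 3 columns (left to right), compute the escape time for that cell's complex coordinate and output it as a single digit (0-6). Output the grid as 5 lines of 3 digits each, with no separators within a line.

(row=0, col=0): c = -1.5400 + 0.7700i → escape time 3
(row=0, col=1): c = -0.8650 + 0.7700i → escape time 4
(row=0, col=2): c = -0.1900 + 0.7700i → escape time 6
(row=1, col=0): c = -1.5400 + 0.4275i → escape time 3
(row=1, col=1): c = -0.8650 + 0.4275i → escape time 6
(row=1, col=2): c = -0.1900 + 0.4275i → escape time 6
(row=2, col=0): c = -1.5400 + 0.0850i → escape time 6
(row=2, col=1): c = -0.8650 + 0.0850i → escape time 6
(row=2, col=2): c = -0.1900 + 0.0850i → escape time 6
(row=3, col=0): c = -1.5400 + -0.2575i → escape time 5
(row=3, col=1): c = -0.8650 + -0.2575i → escape time 6
(row=3, col=2): c = -0.1900 + -0.2575i → escape time 6
(row=4, col=0): c = -1.5400 + -0.6000i → escape time 3
(row=4, col=1): c = -0.8650 + -0.6000i → escape time 5
(row=4, col=2): c = -0.1900 + -0.6000i → escape time 6

Answer: 346
366
666
566
356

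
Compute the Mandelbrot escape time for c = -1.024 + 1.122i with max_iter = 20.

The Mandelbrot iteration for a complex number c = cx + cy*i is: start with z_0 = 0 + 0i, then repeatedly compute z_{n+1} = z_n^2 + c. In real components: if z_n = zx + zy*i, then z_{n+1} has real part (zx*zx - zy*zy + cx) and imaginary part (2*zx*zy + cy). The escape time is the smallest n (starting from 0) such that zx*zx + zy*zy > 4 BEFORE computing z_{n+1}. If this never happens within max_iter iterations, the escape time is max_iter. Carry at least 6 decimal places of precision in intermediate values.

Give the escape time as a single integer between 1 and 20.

Answer: 3

Derivation:
z_0 = 0 + 0i, c = -1.0240 + 1.1220i
Iter 1: z = -1.0240 + 1.1220i, |z|^2 = 2.3075
Iter 2: z = -1.2343 + -1.1759i, |z|^2 = 2.9062
Iter 3: z = -0.8831 + 4.0247i, |z|^2 = 16.9784
Escaped at iteration 3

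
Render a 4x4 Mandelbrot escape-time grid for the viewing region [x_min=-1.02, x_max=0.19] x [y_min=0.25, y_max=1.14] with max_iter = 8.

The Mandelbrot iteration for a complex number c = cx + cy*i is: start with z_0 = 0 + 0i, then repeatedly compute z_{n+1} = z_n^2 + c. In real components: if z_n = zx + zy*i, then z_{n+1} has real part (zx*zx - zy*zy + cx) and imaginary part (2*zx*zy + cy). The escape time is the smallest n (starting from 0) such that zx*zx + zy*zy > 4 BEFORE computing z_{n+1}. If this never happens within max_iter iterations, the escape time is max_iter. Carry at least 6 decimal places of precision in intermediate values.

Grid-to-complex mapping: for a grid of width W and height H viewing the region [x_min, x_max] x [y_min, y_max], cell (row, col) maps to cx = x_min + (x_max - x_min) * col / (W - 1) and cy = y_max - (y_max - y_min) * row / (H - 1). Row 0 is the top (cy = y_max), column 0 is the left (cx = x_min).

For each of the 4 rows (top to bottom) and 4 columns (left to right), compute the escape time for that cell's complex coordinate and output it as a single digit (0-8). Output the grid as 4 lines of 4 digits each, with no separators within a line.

(row=0, col=0): c = -1.0200 + 1.1400i → escape time 3
(row=0, col=1): c = -0.6167 + 1.1400i → escape time 3
(row=0, col=2): c = -0.2133 + 1.1400i → escape time 5
(row=0, col=3): c = 0.1900 + 1.1400i → escape time 3
(row=1, col=0): c = -1.0200 + 0.8433i → escape time 3
(row=1, col=1): c = -0.6167 + 0.8433i → escape time 4
(row=1, col=2): c = -0.2133 + 0.8433i → escape time 8
(row=1, col=3): c = 0.1900 + 0.8433i → escape time 5
(row=2, col=0): c = -1.0200 + 0.5467i → escape time 5
(row=2, col=1): c = -0.6167 + 0.5467i → escape time 8
(row=2, col=2): c = -0.2133 + 0.5467i → escape time 8
(row=2, col=3): c = 0.1900 + 0.5467i → escape time 8
(row=3, col=0): c = -1.0200 + 0.2500i → escape time 8
(row=3, col=1): c = -0.6167 + 0.2500i → escape time 8
(row=3, col=2): c = -0.2133 + 0.2500i → escape time 8
(row=3, col=3): c = 0.1900 + 0.2500i → escape time 8

Answer: 3353
3485
5888
8888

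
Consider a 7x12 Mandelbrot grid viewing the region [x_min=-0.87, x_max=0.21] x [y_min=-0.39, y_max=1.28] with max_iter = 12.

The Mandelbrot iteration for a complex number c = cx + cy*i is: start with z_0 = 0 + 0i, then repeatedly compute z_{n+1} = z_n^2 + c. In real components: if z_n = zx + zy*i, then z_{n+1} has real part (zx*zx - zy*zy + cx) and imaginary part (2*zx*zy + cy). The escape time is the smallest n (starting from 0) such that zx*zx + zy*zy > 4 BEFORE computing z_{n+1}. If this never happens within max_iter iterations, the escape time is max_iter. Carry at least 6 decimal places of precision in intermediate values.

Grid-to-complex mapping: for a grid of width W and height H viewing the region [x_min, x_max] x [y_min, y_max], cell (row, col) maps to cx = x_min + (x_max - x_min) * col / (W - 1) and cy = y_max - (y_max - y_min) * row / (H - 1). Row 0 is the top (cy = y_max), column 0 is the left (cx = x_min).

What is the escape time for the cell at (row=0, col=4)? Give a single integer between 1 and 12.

z_0 = 0 + 0i, c = -0.1500 + 1.2800i
Iter 1: z = -0.1500 + 1.2800i, |z|^2 = 1.6609
Iter 2: z = -1.7659 + 0.8960i, |z|^2 = 3.9212
Iter 3: z = 2.1656 + -1.8845i, |z|^2 = 8.2411
Escaped at iteration 3

Answer: 3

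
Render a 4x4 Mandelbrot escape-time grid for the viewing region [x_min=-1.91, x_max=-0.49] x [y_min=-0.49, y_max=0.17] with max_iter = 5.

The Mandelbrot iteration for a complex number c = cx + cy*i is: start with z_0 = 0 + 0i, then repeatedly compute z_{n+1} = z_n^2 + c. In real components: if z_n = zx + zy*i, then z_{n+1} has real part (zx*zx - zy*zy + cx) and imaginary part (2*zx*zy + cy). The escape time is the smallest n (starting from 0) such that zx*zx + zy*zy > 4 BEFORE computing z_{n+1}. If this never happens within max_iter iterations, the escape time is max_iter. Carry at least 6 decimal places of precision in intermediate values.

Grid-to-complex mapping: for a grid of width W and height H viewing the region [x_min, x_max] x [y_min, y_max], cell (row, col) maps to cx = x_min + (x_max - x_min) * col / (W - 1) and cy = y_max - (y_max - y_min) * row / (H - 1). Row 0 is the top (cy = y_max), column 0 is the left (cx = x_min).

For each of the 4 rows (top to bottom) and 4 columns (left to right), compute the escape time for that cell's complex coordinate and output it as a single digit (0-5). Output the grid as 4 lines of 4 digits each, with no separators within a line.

(row=0, col=0): c = -1.9100 + 0.1700i → escape time 4
(row=0, col=1): c = -1.4367 + 0.1700i → escape time 5
(row=0, col=2): c = -0.9633 + 0.1700i → escape time 5
(row=0, col=3): c = -0.4900 + 0.1700i → escape time 5
(row=1, col=0): c = -1.9100 + -0.0500i → escape time 5
(row=1, col=1): c = -1.4367 + -0.0500i → escape time 5
(row=1, col=2): c = -0.9633 + -0.0500i → escape time 5
(row=1, col=3): c = -0.4900 + -0.0500i → escape time 5
(row=2, col=0): c = -1.9100 + -0.2700i → escape time 3
(row=2, col=1): c = -1.4367 + -0.2700i → escape time 5
(row=2, col=2): c = -0.9633 + -0.2700i → escape time 5
(row=2, col=3): c = -0.4900 + -0.2700i → escape time 5
(row=3, col=0): c = -1.9100 + -0.4900i → escape time 2
(row=3, col=1): c = -1.4367 + -0.4900i → escape time 3
(row=3, col=2): c = -0.9633 + -0.4900i → escape time 5
(row=3, col=3): c = -0.4900 + -0.4900i → escape time 5

Answer: 4555
5555
3555
2355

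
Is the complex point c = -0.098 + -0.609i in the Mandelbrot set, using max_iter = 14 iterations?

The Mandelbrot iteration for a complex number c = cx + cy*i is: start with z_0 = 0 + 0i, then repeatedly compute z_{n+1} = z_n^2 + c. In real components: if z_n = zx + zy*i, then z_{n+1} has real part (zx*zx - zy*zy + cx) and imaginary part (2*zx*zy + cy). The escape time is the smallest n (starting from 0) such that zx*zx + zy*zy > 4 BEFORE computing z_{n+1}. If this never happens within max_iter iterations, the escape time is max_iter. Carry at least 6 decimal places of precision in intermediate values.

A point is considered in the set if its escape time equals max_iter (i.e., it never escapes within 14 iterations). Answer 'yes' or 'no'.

z_0 = 0 + 0i, c = -0.0980 + -0.6090i
Iter 1: z = -0.0980 + -0.6090i, |z|^2 = 0.3805
Iter 2: z = -0.4593 + -0.4896i, |z|^2 = 0.4507
Iter 3: z = -0.1268 + -0.1592i, |z|^2 = 0.0414
Iter 4: z = -0.1073 + -0.5686i, |z|^2 = 0.3348
Iter 5: z = -0.4098 + -0.4870i, |z|^2 = 0.4051
Iter 6: z = -0.1672 + -0.2098i, |z|^2 = 0.0720
Iter 7: z = -0.1141 + -0.5388i, |z|^2 = 0.3033
Iter 8: z = -0.3753 + -0.4861i, |z|^2 = 0.3771
Iter 9: z = -0.1934 + -0.2441i, |z|^2 = 0.0970
Iter 10: z = -0.1202 + -0.5146i, |z|^2 = 0.2792
Iter 11: z = -0.3483 + -0.4853i, |z|^2 = 0.3568
Iter 12: z = -0.2122 + -0.2709i, |z|^2 = 0.1184
Iter 13: z = -0.1264 + -0.4940i, |z|^2 = 0.2600
Did not escape in 14 iterations → in set

Answer: yes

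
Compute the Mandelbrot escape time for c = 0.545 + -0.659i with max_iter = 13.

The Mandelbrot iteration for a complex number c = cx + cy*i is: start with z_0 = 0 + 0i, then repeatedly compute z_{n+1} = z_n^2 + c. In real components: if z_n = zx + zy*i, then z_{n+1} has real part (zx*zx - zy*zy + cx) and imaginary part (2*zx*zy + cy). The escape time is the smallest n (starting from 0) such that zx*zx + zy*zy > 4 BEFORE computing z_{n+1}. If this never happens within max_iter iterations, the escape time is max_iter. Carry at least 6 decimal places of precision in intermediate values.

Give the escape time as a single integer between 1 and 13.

Answer: 3

Derivation:
z_0 = 0 + 0i, c = 0.5450 + -0.6590i
Iter 1: z = 0.5450 + -0.6590i, |z|^2 = 0.7313
Iter 2: z = 0.4077 + -1.3773i, |z|^2 = 2.0632
Iter 3: z = -1.1857 + -1.7822i, |z|^2 = 4.5821
Escaped at iteration 3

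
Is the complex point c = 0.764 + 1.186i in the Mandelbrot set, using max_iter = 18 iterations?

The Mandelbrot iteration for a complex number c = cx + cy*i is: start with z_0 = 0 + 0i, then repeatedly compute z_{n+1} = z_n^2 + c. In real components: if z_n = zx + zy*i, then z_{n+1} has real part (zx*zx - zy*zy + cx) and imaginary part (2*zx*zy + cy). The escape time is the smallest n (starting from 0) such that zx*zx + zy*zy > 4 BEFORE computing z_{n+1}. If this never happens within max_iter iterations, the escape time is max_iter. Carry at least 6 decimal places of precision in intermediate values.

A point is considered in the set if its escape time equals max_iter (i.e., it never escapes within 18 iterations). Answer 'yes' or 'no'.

z_0 = 0 + 0i, c = 0.7640 + 1.1860i
Iter 1: z = 0.7640 + 1.1860i, |z|^2 = 1.9903
Iter 2: z = -0.0589 + 2.9982i, |z|^2 = 8.9927
Escaped at iteration 2

Answer: no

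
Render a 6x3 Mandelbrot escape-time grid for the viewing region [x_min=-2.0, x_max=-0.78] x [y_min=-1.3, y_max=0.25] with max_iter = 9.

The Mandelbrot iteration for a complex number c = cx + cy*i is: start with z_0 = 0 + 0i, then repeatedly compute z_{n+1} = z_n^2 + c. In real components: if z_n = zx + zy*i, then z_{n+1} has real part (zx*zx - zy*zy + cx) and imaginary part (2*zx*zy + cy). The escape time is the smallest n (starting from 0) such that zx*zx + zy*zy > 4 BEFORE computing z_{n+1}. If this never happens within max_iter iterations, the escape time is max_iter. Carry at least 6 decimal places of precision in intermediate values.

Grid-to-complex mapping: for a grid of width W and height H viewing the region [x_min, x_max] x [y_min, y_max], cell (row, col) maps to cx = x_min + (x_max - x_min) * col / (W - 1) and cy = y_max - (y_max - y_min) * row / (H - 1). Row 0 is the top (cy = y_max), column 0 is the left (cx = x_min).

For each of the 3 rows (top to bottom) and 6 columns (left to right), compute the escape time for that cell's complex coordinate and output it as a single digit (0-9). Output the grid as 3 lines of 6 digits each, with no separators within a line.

(row=0, col=0): c = -2.0000 + 0.2500i → escape time 1
(row=0, col=1): c = -1.7560 + 0.2500i → escape time 4
(row=0, col=2): c = -1.5120 + 0.2500i → escape time 5
(row=0, col=3): c = -1.2680 + 0.2500i → escape time 9
(row=0, col=4): c = -1.0240 + 0.2500i → escape time 9
(row=0, col=5): c = -0.7800 + 0.2500i → escape time 9
(row=1, col=0): c = -2.0000 + -0.5250i → escape time 1
(row=1, col=1): c = -1.7560 + -0.5250i → escape time 3
(row=1, col=2): c = -1.5120 + -0.5250i → escape time 3
(row=1, col=3): c = -1.2680 + -0.5250i → escape time 4
(row=1, col=4): c = -1.0240 + -0.5250i → escape time 5
(row=1, col=5): c = -0.7800 + -0.5250i → escape time 6
(row=2, col=0): c = -2.0000 + -1.3000i → escape time 1
(row=2, col=1): c = -1.7560 + -1.3000i → escape time 1
(row=2, col=2): c = -1.5120 + -1.3000i → escape time 2
(row=2, col=3): c = -1.2680 + -1.3000i → escape time 2
(row=2, col=4): c = -1.0240 + -1.3000i → escape time 2
(row=2, col=5): c = -0.7800 + -1.3000i → escape time 3

Answer: 145999
133456
112223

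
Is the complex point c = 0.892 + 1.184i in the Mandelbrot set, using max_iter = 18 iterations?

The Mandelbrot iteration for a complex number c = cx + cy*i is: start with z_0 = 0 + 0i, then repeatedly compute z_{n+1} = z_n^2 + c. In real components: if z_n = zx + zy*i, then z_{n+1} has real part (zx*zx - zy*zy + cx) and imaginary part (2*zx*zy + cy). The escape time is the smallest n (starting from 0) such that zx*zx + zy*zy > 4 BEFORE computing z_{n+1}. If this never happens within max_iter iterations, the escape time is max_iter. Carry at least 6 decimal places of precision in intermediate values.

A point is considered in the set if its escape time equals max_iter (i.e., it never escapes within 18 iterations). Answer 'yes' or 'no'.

z_0 = 0 + 0i, c = 0.8920 + 1.1840i
Iter 1: z = 0.8920 + 1.1840i, |z|^2 = 2.1975
Iter 2: z = 0.2858 + 3.2963i, |z|^2 = 10.9470
Escaped at iteration 2

Answer: no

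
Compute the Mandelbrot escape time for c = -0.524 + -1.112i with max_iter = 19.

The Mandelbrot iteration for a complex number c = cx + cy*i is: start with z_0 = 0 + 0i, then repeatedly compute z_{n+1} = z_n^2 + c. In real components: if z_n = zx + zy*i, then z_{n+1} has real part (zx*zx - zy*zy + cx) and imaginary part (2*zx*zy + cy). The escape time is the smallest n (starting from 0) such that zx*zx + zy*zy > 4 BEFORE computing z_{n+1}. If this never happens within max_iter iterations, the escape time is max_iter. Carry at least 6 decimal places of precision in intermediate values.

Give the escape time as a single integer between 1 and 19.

Answer: 3

Derivation:
z_0 = 0 + 0i, c = -0.5240 + -1.1120i
Iter 1: z = -0.5240 + -1.1120i, |z|^2 = 1.5111
Iter 2: z = -1.4860 + 0.0534i, |z|^2 = 2.2109
Iter 3: z = 1.6813 + -1.2706i, |z|^2 = 4.4411
Escaped at iteration 3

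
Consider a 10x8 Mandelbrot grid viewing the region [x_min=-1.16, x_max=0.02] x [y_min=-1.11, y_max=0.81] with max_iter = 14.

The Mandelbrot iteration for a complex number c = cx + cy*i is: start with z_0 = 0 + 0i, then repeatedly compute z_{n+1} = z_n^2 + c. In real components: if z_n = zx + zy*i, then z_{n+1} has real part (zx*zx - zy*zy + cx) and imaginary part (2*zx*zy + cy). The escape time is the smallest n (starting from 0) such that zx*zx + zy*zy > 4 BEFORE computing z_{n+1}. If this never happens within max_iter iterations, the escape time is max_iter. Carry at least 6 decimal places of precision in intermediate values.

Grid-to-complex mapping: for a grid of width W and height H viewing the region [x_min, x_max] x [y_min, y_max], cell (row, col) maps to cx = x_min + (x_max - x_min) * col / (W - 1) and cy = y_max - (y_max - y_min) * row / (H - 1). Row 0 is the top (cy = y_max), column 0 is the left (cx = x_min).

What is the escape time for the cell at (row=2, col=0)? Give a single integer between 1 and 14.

Answer: 14

Derivation:
z_0 = 0 + 0i, c = -1.1600 + 0.2614i
Iter 1: z = -1.1600 + 0.2614i, |z|^2 = 1.4139
Iter 2: z = 0.1173 + -0.3451i, |z|^2 = 0.1328
Iter 3: z = -1.2653 + 0.1805i, |z|^2 = 1.6337
Iter 4: z = 0.4085 + -0.1954i, |z|^2 = 0.2050
Iter 5: z = -1.0313 + 0.1018i, |z|^2 = 1.0739
Iter 6: z = -0.1068 + 0.0514i, |z|^2 = 0.0140
Iter 7: z = -1.1512 + 0.2504i, |z|^2 = 1.3881
Iter 8: z = 0.1026 + -0.3152i, |z|^2 = 0.1099
Iter 9: z = -1.2488 + 0.1967i, |z|^2 = 1.5983
Iter 10: z = 0.3609 + -0.2299i, |z|^2 = 0.1831
Iter 11: z = -1.0826 + 0.0955i, |z|^2 = 1.1812
Iter 12: z = 0.0030 + 0.0547i, |z|^2 = 0.0030
Iter 13: z = -1.1630 + 0.2618i, |z|^2 = 1.4210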